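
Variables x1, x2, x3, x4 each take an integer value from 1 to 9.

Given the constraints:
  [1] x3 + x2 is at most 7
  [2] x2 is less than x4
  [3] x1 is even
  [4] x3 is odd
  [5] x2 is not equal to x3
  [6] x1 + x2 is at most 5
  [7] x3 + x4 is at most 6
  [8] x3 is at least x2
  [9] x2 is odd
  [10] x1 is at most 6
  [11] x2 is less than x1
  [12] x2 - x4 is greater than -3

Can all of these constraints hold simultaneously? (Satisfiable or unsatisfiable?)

One satisfying assignment is x1 = 4, x2 = 1, x3 = 3, x4 = 3.
For the less obvious constraints — constraint 1: x3 + x2 = 4; constraint 6: x1 + x2 = 5; constraint 7: x3 + x4 = 6 — and the others hold by inspection.

Satisfiable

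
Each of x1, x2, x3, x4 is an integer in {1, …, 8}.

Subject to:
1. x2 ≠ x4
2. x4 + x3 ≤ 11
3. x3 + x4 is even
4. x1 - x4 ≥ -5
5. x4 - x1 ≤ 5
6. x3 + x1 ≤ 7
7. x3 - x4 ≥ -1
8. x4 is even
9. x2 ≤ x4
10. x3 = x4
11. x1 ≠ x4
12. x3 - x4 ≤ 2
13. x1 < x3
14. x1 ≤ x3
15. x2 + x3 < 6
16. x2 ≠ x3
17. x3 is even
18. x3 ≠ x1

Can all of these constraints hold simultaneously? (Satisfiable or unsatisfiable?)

Satisfiable

One satisfying assignment is x1 = 1, x2 = 1, x3 = 4, x4 = 4.
For the less obvious constraints — constraint 2: x4 + x3 = 8; constraint 4: x1 - x4 = -3; constraint 5: x4 - x1 = 3 — and the others hold by inspection.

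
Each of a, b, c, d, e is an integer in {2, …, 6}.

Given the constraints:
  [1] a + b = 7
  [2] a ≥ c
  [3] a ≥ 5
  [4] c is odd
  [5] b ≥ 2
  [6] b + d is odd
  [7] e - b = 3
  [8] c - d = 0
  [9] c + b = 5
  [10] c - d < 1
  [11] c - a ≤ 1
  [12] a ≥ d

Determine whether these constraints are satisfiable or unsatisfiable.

Take a = 5, b = 2, c = 3, d = 3, e = 5. Then constraint 1: a + b = 7; constraint 7: e - b = 3; constraint 8: c - d = 0, and every other listed constraint is also met.

Satisfiable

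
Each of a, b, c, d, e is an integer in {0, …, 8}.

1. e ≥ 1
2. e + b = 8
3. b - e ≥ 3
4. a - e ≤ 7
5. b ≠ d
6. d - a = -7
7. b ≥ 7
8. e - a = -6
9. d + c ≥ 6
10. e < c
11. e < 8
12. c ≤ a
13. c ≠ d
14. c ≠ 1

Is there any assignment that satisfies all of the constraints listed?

Satisfiable

Setting (a, b, c, d, e) = (7, 7, 7, 0, 1) satisfies everything: constraint 2: e + b = 8; constraint 3: b - e = 6, and the others follow.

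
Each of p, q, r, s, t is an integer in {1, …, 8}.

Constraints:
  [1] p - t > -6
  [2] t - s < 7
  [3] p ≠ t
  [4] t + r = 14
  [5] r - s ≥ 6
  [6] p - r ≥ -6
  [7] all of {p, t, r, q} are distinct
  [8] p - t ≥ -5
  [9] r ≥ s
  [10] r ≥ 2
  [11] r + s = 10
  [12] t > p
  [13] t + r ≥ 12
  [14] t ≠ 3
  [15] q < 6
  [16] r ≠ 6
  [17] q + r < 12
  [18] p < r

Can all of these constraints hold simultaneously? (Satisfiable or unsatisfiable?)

The assignment p = 2, q = 1, r = 8, s = 2, t = 6 works:
  constraint 1 holds since p - t = -4.
  constraint 2 holds since t - s = 4.
The rest check out directly.

Satisfiable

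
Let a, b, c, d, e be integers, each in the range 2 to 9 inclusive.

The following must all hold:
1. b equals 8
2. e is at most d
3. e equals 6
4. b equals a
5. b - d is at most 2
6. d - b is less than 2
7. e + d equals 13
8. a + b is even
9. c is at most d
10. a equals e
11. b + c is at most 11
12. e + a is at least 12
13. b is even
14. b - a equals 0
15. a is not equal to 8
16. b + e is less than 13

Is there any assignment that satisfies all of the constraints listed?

Unsatisfiable

Constraint 1 fixes b = 8 and constraint 3 fixes e = 6. Constraints 4 and 10 give b = a = e, so b = e. But 8 ≠ 6 — contradiction.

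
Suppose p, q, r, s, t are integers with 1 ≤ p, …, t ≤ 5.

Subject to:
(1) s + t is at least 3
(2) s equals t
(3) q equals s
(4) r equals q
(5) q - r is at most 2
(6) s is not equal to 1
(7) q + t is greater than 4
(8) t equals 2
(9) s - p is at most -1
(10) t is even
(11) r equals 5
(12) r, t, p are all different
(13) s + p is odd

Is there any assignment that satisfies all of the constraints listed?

Constraint 11 fixes r = 5 and constraint 8 fixes t = 2. Constraints 2, 3, and 4 give r = q = s = t, so r = t. But 5 ≠ 2 — contradiction.

Unsatisfiable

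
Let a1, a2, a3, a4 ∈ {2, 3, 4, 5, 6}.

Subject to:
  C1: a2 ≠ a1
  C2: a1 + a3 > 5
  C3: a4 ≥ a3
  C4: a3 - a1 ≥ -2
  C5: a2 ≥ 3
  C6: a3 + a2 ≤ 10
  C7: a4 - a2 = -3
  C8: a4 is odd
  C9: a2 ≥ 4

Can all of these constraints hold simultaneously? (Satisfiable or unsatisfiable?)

Satisfiable

One satisfying assignment is a1 = 3, a2 = 6, a3 = 3, a4 = 3.
For the less obvious constraints — constraint 2: a1 + a3 = 6; constraint 4: a3 - a1 = 0 — and the others hold by inspection.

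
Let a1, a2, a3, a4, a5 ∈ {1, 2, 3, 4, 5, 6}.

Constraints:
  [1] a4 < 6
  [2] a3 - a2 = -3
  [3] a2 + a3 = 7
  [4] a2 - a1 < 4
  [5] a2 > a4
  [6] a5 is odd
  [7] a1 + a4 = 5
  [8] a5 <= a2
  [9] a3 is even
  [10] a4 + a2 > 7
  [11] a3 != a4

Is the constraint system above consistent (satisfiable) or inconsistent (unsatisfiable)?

The assignment a1 = 2, a2 = 5, a3 = 2, a4 = 3, a5 = 3 works:
  constraint 2 holds since a3 - a2 = -3.
  constraint 3 holds since a2 + a3 = 7.
The rest check out directly.

Satisfiable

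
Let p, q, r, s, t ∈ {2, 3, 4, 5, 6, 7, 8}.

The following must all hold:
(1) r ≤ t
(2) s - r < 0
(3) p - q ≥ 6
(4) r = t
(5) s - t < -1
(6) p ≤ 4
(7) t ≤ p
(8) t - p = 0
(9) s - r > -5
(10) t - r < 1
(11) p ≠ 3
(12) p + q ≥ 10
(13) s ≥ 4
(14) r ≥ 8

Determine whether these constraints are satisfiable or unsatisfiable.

From constraints 1 and 14: t ≥ r and r ≥ 8, so t ≥ 8. From constraints 6 and 7: t ≤ p and p ≤ 4, so t ≤ 4. But 4 < 8, so no value of t works.

Unsatisfiable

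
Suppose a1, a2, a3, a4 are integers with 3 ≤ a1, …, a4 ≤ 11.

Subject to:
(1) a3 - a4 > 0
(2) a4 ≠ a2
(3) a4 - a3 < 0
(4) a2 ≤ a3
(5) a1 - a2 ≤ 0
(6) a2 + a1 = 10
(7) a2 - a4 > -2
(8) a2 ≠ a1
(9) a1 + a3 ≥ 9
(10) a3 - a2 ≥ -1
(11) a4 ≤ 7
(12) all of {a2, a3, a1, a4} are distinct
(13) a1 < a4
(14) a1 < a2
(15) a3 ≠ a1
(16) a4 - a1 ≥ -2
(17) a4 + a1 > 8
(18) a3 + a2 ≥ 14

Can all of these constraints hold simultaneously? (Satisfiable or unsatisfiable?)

One satisfying assignment is a1 = 4, a2 = 6, a3 = 8, a4 = 5.
For the less obvious constraints — constraint 1: a3 - a4 = 3; constraint 3: a4 - a3 = -3; constraint 5: a1 - a2 = -2 — and the others hold by inspection.

Satisfiable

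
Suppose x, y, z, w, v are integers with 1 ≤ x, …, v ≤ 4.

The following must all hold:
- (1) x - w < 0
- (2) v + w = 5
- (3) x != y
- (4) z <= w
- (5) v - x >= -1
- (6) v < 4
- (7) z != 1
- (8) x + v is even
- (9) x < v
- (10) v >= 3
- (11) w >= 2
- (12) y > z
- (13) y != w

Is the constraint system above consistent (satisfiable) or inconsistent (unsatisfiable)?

The assignment x = 1, y = 3, z = 2, w = 2, v = 3 works:
  constraint 1 holds since x - w = -1.
  constraint 2 holds since v + w = 5.
  constraint 5 holds since v - x = 2.
The rest check out directly.

Satisfiable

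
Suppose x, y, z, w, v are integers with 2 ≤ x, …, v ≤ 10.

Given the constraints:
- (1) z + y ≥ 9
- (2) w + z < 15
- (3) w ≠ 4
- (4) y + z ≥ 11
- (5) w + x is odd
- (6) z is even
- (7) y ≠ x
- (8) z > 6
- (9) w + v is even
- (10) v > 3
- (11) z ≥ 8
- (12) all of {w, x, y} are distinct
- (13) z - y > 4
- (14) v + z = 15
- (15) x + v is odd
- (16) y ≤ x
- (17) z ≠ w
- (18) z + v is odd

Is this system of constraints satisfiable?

The assignment x = 8, y = 3, z = 8, w = 5, v = 7 works:
  constraint 1 holds since z + y = 11.
  constraint 2 holds since w + z = 13.
The rest check out directly.

Satisfiable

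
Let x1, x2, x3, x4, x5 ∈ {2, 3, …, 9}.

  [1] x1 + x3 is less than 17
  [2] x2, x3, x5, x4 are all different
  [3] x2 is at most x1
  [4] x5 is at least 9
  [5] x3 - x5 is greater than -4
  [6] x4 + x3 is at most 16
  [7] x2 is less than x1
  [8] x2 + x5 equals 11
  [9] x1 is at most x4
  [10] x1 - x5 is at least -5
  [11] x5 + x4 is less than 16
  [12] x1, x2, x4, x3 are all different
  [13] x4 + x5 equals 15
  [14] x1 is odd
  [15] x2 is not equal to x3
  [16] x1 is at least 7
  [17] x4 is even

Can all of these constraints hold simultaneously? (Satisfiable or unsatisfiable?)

From constraints 9 and 16: x4 ≥ x1 ≥ 7. From constraint 4: x5 ≥ 9. Hence x4 + x5 ≥ 16. But constraint 13 requires x4 + x5 = 15, and 15 < 16. Contradiction.

Unsatisfiable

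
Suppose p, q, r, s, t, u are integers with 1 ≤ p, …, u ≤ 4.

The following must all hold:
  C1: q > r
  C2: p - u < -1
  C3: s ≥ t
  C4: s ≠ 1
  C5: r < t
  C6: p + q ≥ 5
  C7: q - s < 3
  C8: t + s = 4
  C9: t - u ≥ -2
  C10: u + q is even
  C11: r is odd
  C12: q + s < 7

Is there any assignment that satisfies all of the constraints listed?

The assignment p = 1, q = 4, r = 1, s = 2, t = 2, u = 4 works:
  constraint 2 holds since p - u = -3.
  constraint 6 holds since p + q = 5.
  constraint 7 holds since q - s = 2.
The rest check out directly.

Satisfiable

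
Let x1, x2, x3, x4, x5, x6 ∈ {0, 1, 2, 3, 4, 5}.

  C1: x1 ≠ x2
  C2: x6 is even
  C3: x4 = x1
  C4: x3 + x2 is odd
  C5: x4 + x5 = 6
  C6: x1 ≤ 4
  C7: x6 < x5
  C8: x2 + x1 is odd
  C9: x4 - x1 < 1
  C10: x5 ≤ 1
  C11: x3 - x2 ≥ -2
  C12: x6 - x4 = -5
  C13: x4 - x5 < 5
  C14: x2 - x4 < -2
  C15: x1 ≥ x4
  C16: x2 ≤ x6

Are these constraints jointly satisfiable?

From constraints 6 and 15: x4 ≤ x1 ≤ 4. From constraint 10: x5 ≤ 1. Hence x4 + x5 ≤ 5. But constraint 5 requires x4 + x5 = 6, and 6 > 5. Contradiction.

Unsatisfiable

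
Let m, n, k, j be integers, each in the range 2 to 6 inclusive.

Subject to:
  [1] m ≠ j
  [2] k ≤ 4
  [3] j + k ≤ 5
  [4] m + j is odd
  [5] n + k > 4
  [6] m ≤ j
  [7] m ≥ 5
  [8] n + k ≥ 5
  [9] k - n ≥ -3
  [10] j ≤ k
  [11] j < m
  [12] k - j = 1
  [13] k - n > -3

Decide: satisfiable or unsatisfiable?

From constraints 6 and 7: j ≥ m and m ≥ 5, so j ≥ 5. From constraints 2 and 10: j ≤ k and k ≤ 4, so j ≤ 4. But 4 < 5, so no value of j works.

Unsatisfiable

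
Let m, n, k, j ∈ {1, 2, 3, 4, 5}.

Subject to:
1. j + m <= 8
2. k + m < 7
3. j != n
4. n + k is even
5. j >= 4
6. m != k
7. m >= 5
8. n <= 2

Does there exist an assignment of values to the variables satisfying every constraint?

From constraint 5: j ≥ 4. From constraint 7: m ≥ 5. Hence j + m ≥ 9. But constraint 1 requires j + m ≤ 8, and 8 < 9. Contradiction.

Unsatisfiable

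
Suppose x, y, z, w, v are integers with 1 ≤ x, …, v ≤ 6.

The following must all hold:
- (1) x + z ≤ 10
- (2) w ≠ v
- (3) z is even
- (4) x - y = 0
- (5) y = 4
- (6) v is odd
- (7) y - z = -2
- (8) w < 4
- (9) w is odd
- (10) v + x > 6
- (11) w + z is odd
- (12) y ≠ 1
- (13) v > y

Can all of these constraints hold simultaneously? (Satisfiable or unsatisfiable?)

Try x = 4, y = 4, z = 6, w = 1, v = 5.
Check constraint 1: x + z = 10; constraint 4: x - y = 0. The remaining constraints are straightforward to verify.

Satisfiable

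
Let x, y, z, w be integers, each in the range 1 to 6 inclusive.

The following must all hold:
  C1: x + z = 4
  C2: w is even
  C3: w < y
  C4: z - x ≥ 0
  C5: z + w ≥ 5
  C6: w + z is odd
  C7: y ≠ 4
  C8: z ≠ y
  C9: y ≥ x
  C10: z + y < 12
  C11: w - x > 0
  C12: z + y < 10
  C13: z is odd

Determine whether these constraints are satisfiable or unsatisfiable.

Take x = 1, y = 6, z = 3, w = 4. Then constraint 1: x + z = 4; constraint 4: z - x = 2; constraint 5: z + w = 7, and every other listed constraint is also met.

Satisfiable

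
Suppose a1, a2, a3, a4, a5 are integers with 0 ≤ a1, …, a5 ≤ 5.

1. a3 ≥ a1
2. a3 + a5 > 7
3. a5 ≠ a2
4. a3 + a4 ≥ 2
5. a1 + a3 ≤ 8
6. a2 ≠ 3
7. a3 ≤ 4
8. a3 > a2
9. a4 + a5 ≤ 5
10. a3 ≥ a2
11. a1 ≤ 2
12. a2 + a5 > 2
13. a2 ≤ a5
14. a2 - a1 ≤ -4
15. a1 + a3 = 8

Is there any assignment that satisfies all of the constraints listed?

From constraint 11: a1 ≤ 2. From constraint 7: a3 ≤ 4. Hence a1 + a3 ≤ 6. But constraint 15 requires a1 + a3 = 8, and 8 > 6. Contradiction.

Unsatisfiable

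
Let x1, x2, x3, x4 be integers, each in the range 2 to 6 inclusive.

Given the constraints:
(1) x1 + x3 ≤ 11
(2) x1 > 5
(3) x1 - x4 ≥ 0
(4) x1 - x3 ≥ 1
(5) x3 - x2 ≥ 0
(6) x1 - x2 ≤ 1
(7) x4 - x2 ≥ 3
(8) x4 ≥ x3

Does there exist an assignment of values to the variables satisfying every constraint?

Unsatisfiable

Constraints 3, 6, and 7 give x4 − x2 ≥ 3, x2 − x1 ≥ -1, x1 − x4 ≥ 0.
Adding all 3 inequalities: the left sides telescope to 0, and the right sides sum to 3 + (-1) + 0 = 2. So 0 ≥ 2, which is false.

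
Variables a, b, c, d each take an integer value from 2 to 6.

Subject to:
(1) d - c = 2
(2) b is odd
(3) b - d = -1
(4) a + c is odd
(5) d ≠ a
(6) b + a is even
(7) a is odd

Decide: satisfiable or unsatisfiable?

One satisfying assignment is a = 3, b = 3, c = 2, d = 4.
For the less obvious constraints — constraint 1: d - c = 2; constraint 2: b = 3 is odd; constraint 3: b - d = -1 — and the others hold by inspection.

Satisfiable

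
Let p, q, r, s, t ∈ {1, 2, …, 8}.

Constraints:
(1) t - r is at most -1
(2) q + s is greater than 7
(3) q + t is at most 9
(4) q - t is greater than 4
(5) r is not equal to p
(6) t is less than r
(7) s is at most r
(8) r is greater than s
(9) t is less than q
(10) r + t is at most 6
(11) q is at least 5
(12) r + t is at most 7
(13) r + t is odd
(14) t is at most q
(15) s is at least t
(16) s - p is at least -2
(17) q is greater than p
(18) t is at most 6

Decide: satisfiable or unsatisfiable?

Satisfiable

Take p = 1, q = 7, r = 4, s = 1, t = 1. Then constraint 1: t - r = -3; constraint 2: q + s = 8; constraint 3: q + t = 8, and every other listed constraint is also met.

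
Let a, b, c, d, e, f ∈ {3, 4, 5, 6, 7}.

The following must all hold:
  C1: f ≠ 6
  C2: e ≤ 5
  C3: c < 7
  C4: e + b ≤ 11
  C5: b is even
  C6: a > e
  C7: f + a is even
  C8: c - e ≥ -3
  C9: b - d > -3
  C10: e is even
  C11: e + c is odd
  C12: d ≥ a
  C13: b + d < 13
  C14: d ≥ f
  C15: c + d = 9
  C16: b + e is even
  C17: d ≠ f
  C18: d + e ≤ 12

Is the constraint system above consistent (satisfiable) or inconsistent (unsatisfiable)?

Try a = 5, b = 4, c = 3, d = 6, e = 4, f = 3.
Check constraint 4: e + b = 8; constraint 8: c - e = -1. The remaining constraints are straightforward to verify.

Satisfiable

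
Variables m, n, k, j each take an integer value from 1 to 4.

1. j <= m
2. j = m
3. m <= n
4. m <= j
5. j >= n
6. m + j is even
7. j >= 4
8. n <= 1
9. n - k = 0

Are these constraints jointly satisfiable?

Unsatisfiable

From constraints 1 and 7: m ≥ j and j ≥ 4, so m ≥ 4. From constraints 3 and 8: m ≤ n and n ≤ 1, so m ≤ 1. But 1 < 4, so no value of m works.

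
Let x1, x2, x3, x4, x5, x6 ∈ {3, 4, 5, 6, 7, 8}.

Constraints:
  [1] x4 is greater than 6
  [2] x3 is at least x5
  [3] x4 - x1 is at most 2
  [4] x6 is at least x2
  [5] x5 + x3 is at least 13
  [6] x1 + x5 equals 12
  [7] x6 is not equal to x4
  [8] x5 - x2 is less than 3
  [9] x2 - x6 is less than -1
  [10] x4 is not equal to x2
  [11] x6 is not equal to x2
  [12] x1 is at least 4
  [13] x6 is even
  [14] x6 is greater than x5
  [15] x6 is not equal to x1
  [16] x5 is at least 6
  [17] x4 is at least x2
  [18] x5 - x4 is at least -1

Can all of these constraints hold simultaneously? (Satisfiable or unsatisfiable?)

Setting (x1, x2, x3, x4, x5, x6) = (5, 5, 8, 7, 7, 8) satisfies everything: constraint 3: x4 - x1 = 2; constraint 5: x5 + x3 = 15; constraint 6: x1 + x5 = 12, and the others follow.

Satisfiable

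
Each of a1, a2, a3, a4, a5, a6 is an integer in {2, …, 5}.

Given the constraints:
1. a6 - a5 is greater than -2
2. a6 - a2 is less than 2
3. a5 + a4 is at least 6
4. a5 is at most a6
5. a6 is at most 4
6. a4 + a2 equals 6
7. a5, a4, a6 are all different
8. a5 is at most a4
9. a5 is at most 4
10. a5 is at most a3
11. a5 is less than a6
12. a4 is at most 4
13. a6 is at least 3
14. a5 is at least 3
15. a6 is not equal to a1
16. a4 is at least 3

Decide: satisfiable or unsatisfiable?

Unsatisfiable

Constraints 5, 9, 12, 13, 14, and 16 confine each of a5, a4, a6 to the 2 values {3, 4}.
Constraint 7 requires all 3 of them to be distinct, but only 2 values are available — impossible by the pigeonhole principle.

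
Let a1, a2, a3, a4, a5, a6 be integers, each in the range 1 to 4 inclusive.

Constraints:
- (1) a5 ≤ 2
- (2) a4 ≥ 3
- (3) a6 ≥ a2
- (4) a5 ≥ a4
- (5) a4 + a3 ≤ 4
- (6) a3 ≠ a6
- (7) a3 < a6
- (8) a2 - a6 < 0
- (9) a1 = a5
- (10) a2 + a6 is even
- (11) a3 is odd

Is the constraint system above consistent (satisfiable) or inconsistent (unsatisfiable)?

From constraint 2: a4 ≥ 3. From constraints 1 and 4: a4 ≤ a5 and a5 ≤ 2, so a4 ≤ 2. But 2 < 3, so no value of a4 works.

Unsatisfiable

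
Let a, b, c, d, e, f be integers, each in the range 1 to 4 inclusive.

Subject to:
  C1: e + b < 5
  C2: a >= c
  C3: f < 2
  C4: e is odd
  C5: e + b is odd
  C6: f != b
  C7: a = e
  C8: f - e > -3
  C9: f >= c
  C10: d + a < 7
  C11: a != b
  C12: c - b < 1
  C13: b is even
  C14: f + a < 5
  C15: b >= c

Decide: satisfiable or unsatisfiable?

Satisfiable

Setting (a, b, c, d, e, f) = (1, 2, 1, 3, 1, 1) satisfies everything: constraint 1: e + b = 3; constraint 8: f - e = 0; constraint 10: d + a = 4, and the others follow.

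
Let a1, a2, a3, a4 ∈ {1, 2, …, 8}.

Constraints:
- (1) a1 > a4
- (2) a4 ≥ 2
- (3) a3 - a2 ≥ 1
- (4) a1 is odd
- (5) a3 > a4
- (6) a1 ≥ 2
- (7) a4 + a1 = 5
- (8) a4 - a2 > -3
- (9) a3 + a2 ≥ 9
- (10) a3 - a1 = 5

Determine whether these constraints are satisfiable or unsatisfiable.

One satisfying assignment is a1 = 3, a2 = 4, a3 = 8, a4 = 2.
For the less obvious constraints — constraint 3: a3 - a2 = 4; constraint 7: a4 + a1 = 5; constraint 8: a4 - a2 = -2 — and the others hold by inspection.

Satisfiable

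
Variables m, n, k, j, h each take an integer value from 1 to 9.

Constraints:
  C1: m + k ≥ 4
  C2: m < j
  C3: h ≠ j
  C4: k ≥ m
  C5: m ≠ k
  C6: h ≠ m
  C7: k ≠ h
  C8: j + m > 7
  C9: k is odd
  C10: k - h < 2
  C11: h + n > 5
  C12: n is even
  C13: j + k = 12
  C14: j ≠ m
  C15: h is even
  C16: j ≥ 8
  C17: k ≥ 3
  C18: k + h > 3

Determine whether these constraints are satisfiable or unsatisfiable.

Setting (m, n, k, j, h) = (1, 6, 3, 9, 2) satisfies everything: constraint 1: m + k = 4; constraint 8: j + m = 10; constraint 10: k - h = 1, and the others follow.

Satisfiable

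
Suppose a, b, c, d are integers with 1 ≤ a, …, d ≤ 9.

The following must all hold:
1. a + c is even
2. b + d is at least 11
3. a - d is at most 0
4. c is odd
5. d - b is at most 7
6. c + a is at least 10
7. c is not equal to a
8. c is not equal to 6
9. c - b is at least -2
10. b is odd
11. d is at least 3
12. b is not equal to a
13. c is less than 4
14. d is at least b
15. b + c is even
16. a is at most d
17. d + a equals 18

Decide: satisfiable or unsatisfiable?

Take a = 9, b = 5, c = 3, d = 9. Then constraint 2: b + d = 14; constraint 3: a - d = 0; constraint 5: d - b = 4, and every other listed constraint is also met.

Satisfiable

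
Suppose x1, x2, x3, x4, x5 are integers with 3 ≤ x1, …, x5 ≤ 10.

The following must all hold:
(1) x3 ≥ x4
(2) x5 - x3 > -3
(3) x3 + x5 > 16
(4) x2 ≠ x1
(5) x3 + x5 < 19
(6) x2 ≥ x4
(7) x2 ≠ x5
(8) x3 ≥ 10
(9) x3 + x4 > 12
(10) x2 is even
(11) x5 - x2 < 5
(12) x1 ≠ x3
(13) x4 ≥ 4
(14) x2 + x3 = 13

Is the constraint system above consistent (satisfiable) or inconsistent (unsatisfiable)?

Unsatisfiable

From constraints 6 and 13: x2 ≥ x4 ≥ 4. From constraint 8: x3 ≥ 10. Hence x2 + x3 ≥ 14. But constraint 14 requires x2 + x3 = 13, and 13 < 14. Contradiction.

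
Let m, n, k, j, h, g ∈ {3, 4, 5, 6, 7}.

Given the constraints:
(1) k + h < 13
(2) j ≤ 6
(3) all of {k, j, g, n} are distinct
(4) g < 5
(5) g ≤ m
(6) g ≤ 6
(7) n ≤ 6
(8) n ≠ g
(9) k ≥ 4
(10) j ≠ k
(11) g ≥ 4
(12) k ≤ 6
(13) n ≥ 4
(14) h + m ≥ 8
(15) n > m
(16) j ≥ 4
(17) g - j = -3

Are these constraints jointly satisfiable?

Unsatisfiable

Constraints 2, 6, 7, 9, 11, 12, 13, and 16 confine each of k, j, g, n to the 3 values {4, …, 6}.
Constraint 3 requires all 4 of them to be distinct, but only 3 values are available — impossible by the pigeonhole principle.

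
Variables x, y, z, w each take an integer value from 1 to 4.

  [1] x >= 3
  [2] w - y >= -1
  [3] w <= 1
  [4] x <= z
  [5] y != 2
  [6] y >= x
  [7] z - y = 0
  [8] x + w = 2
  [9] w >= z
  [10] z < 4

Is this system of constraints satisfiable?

From constraints 1 and 4: z ≥ x and x ≥ 3, so z ≥ 3. From constraints 3 and 9: z ≤ w and w ≤ 1, so z ≤ 1. But 1 < 3, so no value of z works.

Unsatisfiable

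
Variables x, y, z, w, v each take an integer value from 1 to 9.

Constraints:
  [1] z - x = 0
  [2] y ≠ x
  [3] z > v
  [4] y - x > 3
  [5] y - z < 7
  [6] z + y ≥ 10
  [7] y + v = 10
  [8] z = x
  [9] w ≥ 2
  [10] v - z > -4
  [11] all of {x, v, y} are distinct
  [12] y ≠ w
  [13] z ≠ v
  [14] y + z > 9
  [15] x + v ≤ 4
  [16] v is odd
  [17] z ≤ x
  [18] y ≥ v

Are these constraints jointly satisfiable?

Take x = 3, y = 9, z = 3, w = 3, v = 1. Then constraint 1: z - x = 0; constraint 4: y - x = 6; constraint 5: y - z = 6, and every other listed constraint is also met.

Satisfiable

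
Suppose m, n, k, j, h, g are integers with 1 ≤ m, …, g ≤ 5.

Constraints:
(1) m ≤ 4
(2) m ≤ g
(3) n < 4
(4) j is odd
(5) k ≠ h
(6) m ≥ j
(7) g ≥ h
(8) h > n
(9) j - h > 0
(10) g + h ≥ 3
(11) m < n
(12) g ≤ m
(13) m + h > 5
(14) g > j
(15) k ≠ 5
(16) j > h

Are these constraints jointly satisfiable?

Constraints 8, 11, 12, 14, and 16 give g ≤ m, m < n, n < h, h < j, j < g. Chaining: g ≤ m < n < h < j < g, which forces g < g — impossible.

Unsatisfiable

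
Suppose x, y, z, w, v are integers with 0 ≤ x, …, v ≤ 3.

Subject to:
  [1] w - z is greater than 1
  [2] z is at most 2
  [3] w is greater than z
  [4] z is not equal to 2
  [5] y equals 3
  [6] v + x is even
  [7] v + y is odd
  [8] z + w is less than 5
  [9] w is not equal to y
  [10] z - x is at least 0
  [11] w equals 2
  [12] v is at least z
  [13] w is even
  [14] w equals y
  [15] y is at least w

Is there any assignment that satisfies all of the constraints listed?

Constraint 11 fixes w = 2 and constraint 5 fixes y = 3, but constraint 14 requires w = y. Since 2 ≠ 3, contradiction.

Unsatisfiable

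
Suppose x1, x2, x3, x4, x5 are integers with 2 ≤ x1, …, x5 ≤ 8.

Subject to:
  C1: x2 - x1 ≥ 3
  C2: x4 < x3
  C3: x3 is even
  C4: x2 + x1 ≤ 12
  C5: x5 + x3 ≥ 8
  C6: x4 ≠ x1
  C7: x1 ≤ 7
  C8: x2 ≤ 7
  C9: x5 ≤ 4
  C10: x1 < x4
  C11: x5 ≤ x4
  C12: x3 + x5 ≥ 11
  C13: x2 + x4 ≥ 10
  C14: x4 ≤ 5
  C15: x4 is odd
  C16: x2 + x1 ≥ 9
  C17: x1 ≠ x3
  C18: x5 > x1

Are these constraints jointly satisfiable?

Satisfiable

The assignment x1 = 2, x2 = 7, x3 = 8, x4 = 3, x5 = 3 works:
  constraint 1 holds since x2 - x1 = 5.
  constraint 4 holds since x2 + x1 = 9.
The rest check out directly.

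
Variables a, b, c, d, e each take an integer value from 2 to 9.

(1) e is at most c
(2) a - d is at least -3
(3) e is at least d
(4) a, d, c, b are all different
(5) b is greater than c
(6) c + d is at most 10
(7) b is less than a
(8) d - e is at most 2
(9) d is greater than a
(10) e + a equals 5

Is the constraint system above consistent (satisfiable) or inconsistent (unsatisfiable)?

Unsatisfiable

Constraints 1, 3, 5, 7, and 9 give d ≤ e, e ≤ c, c < b, b < a, a < d. Chaining: d ≤ e ≤ c < b < a < d, which forces d < d — impossible.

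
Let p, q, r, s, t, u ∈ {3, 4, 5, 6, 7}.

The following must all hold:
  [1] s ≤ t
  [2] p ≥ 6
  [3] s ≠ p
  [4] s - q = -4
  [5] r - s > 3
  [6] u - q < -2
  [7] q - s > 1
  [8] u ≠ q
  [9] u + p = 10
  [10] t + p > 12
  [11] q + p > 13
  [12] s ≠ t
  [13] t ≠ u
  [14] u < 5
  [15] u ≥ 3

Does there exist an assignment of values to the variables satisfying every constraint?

Satisfiable

Take p = 7, q = 7, r = 7, s = 3, t = 6, u = 3. Then constraint 4: s - q = -4; constraint 5: r - s = 4, and every other listed constraint is also met.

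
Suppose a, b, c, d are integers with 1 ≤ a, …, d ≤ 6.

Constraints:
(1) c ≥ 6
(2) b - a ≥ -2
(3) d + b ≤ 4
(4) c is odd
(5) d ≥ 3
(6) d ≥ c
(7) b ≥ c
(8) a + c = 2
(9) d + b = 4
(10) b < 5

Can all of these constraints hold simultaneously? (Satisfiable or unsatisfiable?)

Unsatisfiable

From constraints 1 and 7: b ≥ c and c ≥ 6, so b ≥ 6. From constraint 10: b ≤ 4. But 4 < 6, so no value of b works.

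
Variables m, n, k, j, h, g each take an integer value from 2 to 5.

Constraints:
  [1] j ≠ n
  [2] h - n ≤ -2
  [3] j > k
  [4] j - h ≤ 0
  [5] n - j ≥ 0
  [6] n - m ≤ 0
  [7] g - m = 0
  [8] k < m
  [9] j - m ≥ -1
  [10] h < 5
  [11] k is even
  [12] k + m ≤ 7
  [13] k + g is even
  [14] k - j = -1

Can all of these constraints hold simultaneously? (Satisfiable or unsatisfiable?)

Constraints 2, 4, 6, and 9 give n − h ≥ 2, h − j ≥ 0, j − m ≥ -1, m − n ≥ 0.
Adding all 4 inequalities: the left sides telescope to 0, and the right sides sum to 2 + 0 + (-1) + 0 = 1. So 0 ≥ 1, which is false.

Unsatisfiable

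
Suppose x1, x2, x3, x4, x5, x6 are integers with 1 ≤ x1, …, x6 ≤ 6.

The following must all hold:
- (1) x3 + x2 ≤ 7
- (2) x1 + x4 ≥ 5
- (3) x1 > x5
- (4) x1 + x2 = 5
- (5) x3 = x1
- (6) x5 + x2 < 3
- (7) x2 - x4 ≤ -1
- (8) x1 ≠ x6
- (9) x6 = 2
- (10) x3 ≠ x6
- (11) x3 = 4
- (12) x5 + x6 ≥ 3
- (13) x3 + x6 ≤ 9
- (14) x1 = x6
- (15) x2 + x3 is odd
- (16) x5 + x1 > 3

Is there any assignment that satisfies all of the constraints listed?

Unsatisfiable

Constraint 11 fixes x3 = 4 and constraint 9 fixes x6 = 2. Constraints 5 and 14 give x3 = x1 = x6, so x3 = x6. But 4 ≠ 2 — contradiction.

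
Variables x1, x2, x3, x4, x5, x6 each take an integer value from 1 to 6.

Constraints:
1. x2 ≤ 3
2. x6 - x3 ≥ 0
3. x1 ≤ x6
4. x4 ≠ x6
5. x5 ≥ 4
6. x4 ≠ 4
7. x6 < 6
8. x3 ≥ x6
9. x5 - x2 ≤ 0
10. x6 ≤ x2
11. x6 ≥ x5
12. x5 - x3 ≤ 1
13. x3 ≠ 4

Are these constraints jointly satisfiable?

Unsatisfiable

From constraints 5 and 11: x6 ≥ x5 and x5 ≥ 4, so x6 ≥ 4. From constraints 1 and 10: x6 ≤ x2 and x2 ≤ 3, so x6 ≤ 3. But 3 < 4, so no value of x6 works.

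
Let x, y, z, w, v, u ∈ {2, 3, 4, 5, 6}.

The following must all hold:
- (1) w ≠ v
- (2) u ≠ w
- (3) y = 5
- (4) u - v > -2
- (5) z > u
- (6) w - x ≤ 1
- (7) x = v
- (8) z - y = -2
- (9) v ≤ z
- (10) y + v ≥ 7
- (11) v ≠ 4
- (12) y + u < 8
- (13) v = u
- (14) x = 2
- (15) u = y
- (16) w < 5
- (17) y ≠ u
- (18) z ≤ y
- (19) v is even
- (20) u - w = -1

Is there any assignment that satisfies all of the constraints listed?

Constraint 14 fixes x = 2 and constraint 3 fixes y = 5. Constraints 7, 13, and 15 give x = v = u = y, so x = y. But 2 ≠ 5 — contradiction.

Unsatisfiable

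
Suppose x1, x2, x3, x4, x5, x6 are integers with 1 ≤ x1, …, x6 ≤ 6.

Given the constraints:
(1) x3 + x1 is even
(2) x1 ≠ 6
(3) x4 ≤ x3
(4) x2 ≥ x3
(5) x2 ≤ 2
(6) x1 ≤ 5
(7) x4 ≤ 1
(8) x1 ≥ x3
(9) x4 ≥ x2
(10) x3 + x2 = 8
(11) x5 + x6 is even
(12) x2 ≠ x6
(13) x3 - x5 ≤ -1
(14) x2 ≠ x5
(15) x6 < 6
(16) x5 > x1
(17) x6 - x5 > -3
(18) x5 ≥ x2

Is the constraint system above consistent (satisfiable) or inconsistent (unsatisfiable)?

From constraints 6 and 8: x3 ≤ x1 ≤ 5. From constraints 7 and 9: x2 ≤ x4 ≤ 1. Hence x3 + x2 ≤ 6. But constraint 10 requires x3 + x2 = 8, and 8 > 6. Contradiction.

Unsatisfiable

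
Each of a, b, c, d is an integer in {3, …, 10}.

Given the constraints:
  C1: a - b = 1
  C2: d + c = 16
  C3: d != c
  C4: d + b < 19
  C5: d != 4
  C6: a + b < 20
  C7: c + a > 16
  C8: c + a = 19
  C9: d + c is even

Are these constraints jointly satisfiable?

Satisfiable

Try a = 10, b = 9, c = 9, d = 7.
Check constraint 1: a - b = 1; constraint 2: d + c = 16; constraint 4: d + b = 16. The remaining constraints are straightforward to verify.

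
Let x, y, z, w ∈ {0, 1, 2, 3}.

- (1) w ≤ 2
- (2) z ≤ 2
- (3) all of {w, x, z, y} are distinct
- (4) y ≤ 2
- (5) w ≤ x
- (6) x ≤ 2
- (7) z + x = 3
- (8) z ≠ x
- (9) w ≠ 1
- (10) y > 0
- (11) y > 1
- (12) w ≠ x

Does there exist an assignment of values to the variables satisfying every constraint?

Constraints 1, 2, 4, and 6 confine each of w, x, z, y to the 3 values {0, …, 2} (the domain already gives each ≥ 0).
Constraint 3 requires all 4 of them to be distinct, but only 3 values are available — impossible by the pigeonhole principle.

Unsatisfiable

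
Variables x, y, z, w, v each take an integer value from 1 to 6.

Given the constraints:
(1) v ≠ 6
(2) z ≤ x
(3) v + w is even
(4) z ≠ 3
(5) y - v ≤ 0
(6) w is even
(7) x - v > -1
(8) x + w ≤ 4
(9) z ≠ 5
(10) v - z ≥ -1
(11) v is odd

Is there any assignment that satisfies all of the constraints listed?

Constraint 11 makes v odd and constraint 6 makes w even, so v + w must be odd. Constraint 3 says v + w is even — contradiction.

Unsatisfiable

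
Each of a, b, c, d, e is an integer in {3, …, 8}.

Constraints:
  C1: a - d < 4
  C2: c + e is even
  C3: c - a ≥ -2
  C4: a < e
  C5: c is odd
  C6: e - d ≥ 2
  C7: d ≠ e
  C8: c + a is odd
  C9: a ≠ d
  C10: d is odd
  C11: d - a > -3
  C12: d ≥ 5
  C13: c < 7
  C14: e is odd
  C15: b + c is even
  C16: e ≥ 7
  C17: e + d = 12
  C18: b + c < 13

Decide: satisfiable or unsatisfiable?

Satisfiable

One satisfying assignment is a = 6, b = 5, c = 5, d = 5, e = 7.
For the less obvious constraints — constraint 1: a - d = 1; constraint 3: c - a = -1; constraint 6: e - d = 2 — and the others hold by inspection.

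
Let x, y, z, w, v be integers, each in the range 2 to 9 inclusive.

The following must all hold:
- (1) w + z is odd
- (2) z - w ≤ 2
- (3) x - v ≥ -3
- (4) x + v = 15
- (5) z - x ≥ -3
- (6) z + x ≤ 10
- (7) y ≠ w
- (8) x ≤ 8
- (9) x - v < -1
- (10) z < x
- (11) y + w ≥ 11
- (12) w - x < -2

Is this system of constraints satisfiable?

Setting (x, y, z, w, v) = (6, 9, 4, 3, 9) satisfies everything: constraint 2: z - w = 1; constraint 3: x - v = -3, and the others follow.

Satisfiable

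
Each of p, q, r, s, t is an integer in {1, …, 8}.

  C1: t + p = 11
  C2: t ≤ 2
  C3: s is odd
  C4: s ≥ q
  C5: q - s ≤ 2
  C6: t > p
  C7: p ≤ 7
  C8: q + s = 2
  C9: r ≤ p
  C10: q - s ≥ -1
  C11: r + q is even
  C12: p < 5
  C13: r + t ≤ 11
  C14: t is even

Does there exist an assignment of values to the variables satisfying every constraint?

Unsatisfiable

From constraint 2: t ≤ 2. From constraint 7: p ≤ 7. Hence t + p ≤ 9. But constraint 1 requires t + p = 11, and 11 > 9. Contradiction.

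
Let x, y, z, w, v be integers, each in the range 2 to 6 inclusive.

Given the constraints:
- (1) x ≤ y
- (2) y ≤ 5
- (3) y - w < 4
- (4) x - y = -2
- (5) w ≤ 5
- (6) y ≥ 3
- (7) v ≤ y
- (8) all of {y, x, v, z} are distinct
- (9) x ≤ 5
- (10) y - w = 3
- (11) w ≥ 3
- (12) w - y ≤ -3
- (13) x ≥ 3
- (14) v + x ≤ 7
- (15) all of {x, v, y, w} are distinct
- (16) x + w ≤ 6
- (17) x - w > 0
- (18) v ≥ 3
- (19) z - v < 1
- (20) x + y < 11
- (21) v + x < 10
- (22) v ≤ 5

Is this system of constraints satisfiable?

Unsatisfiable

Constraints 2, 5, 6, 9, 11, 13, 18, and 22 confine each of x, v, y, w to the 3 values {3, …, 5}.
Constraint 15 requires all 4 of them to be distinct, but only 3 values are available — impossible by the pigeonhole principle.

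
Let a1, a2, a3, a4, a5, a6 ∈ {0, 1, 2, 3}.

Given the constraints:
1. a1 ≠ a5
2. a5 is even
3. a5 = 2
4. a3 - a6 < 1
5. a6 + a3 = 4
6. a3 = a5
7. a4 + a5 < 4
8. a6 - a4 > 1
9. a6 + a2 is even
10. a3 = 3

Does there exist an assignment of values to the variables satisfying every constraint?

Constraint 10 fixes a3 = 3 and constraint 3 fixes a5 = 2, but constraint 6 requires a3 = a5. Since 3 ≠ 2, contradiction.

Unsatisfiable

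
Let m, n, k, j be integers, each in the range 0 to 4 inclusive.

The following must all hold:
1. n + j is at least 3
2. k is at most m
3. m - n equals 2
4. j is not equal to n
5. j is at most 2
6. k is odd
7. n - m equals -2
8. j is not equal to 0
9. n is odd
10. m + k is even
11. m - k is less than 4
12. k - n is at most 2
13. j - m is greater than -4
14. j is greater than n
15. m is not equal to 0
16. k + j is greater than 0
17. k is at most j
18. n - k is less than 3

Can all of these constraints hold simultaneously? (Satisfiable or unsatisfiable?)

Satisfiable

The assignment m = 3, n = 1, k = 1, j = 2 works:
  constraint 1 holds since n + j = 3.
  constraint 3 holds since m - n = 2.
  constraint 7 holds since n - m = -2.
The rest check out directly.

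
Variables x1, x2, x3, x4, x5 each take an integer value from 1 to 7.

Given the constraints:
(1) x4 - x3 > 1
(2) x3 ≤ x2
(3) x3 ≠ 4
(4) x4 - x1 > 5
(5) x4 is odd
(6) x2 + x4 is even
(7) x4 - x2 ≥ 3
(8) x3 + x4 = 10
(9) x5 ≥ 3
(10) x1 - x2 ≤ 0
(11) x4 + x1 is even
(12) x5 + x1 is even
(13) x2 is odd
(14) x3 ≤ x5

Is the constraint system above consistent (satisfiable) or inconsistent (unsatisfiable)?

One satisfying assignment is x1 = 1, x2 = 3, x3 = 3, x4 = 7, x5 = 3.
For the less obvious constraints — constraint 1: x4 - x3 = 4; constraint 4: x4 - x1 = 6; constraint 7: x4 - x2 = 4 — and the others hold by inspection.

Satisfiable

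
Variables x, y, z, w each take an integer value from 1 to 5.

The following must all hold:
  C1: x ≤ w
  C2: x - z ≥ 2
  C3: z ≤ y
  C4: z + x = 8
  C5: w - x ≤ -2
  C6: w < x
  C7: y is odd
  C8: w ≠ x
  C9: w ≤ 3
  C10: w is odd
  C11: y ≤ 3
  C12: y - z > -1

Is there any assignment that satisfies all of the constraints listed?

From constraints 3 and 11: z ≤ y ≤ 3. From constraints 1 and 9: x ≤ w ≤ 3. Hence z + x ≤ 6. But constraint 4 requires z + x = 8, and 8 > 6. Contradiction.

Unsatisfiable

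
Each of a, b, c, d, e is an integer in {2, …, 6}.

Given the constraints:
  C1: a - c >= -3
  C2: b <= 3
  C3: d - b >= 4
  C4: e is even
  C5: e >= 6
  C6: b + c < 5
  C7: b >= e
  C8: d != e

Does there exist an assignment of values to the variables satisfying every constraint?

From constraints 5 and 7: b ≥ e and e ≥ 6, so b ≥ 6. From constraint 2: b ≤ 3. But 3 < 6, so no value of b works.

Unsatisfiable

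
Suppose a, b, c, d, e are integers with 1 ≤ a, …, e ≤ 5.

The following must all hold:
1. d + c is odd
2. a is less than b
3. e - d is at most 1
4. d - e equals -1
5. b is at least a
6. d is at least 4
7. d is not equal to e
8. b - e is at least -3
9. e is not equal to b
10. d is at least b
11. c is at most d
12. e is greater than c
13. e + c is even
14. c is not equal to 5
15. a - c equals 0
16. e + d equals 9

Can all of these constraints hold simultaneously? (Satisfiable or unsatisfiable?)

One satisfying assignment is a = 1, b = 4, c = 1, d = 4, e = 5.
For the less obvious constraints — constraint 3: e - d = 1; constraint 4: d - e = -1; constraint 8: b - e = -1 — and the others hold by inspection.

Satisfiable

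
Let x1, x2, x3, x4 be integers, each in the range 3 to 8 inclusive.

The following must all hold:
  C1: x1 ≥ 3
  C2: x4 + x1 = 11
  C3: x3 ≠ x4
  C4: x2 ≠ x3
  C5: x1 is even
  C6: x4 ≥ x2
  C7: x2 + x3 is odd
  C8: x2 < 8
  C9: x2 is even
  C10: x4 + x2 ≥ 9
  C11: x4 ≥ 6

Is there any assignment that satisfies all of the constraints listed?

One satisfying assignment is x1 = 4, x2 = 4, x3 = 3, x4 = 7.
For the less obvious constraints — constraint 2: x4 + x1 = 11; constraint 10: x4 + x2 = 11 — and the others hold by inspection.

Satisfiable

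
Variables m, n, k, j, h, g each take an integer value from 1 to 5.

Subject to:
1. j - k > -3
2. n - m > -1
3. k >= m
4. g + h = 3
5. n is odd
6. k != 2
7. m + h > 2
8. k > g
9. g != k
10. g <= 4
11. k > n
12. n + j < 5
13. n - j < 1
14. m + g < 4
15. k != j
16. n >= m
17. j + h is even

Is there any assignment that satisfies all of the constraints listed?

Try m = 1, n = 1, k = 3, j = 2, h = 2, g = 1.
Check constraint 1: j - k = -1; constraint 2: n - m = 0. The remaining constraints are straightforward to verify.

Satisfiable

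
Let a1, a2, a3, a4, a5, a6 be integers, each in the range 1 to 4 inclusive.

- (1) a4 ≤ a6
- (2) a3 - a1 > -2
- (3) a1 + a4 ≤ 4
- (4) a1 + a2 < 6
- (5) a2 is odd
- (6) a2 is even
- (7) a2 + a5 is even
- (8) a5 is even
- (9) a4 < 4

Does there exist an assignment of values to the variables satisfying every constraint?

Constraint 5 makes a2 odd and constraint 8 makes a5 even, so a2 + a5 must be odd. Constraint 7 says a2 + a5 is even — contradiction.

Unsatisfiable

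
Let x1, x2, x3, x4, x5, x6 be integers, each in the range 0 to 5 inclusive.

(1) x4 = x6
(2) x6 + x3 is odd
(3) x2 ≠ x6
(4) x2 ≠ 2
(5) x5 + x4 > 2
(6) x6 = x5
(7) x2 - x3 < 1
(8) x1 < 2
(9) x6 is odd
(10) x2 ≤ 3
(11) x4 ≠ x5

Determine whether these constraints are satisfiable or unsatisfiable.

Unsatisfiable

From constraints 1 and 6, x4 = x6 = x5, so x4 = x5. But constraint 11 says x4 ≠ x5. Contradiction.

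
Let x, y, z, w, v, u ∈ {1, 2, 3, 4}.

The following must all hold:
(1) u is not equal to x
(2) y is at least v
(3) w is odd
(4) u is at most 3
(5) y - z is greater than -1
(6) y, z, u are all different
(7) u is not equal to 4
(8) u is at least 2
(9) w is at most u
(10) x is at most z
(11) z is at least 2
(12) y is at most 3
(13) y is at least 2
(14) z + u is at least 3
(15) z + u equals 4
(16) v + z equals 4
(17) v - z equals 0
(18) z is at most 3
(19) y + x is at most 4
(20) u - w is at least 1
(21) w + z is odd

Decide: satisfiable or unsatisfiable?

Unsatisfiable

Constraints 4, 8, 11, 12, 13, and 18 confine each of y, z, u to the 2 values {2, 3}.
Constraint 6 requires all 3 of them to be distinct, but only 2 values are available — impossible by the pigeonhole principle.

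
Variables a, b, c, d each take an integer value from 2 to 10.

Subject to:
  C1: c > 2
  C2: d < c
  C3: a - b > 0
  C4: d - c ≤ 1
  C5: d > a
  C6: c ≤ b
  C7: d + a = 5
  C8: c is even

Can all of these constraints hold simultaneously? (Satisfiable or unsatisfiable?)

Unsatisfiable

Constraints 2, 3, 5, and 6 give a < d, d < c, c ≤ b, b < a. Chaining: a < d < c ≤ b < a, which forces a < a — impossible.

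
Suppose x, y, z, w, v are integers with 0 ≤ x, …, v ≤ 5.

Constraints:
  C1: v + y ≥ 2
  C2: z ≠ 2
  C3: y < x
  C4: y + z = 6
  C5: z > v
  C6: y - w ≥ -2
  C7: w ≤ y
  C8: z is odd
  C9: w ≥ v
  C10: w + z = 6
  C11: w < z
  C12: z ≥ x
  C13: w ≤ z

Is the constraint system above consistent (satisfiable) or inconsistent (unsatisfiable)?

Satisfiable

Try x = 3, y = 1, z = 5, w = 1, v = 1.
Check constraint 1: v + y = 2; constraint 4: y + z = 6; constraint 6: y - w = 0. The remaining constraints are straightforward to verify.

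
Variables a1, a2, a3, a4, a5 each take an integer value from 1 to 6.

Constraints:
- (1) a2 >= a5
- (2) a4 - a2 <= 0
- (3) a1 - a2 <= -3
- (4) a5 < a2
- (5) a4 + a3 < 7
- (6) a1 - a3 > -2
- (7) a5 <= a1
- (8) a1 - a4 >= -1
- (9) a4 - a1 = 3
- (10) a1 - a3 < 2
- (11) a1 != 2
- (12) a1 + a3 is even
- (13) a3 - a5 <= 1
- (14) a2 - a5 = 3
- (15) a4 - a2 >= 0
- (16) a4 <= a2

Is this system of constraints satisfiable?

Constraints 3, 8, and 15 give a1 − a4 ≥ -1, a4 − a2 ≥ 0, a2 − a1 ≥ 3.
Adding all 3 inequalities: the left sides telescope to 0, and the right sides sum to (-1) + 0 + 3 = 2. So 0 ≥ 2, which is false.

Unsatisfiable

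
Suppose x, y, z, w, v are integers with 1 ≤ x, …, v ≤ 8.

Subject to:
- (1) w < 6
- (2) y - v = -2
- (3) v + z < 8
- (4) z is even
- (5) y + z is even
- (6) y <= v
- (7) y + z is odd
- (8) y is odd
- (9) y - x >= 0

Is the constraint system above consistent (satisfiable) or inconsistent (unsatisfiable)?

Unsatisfiable

Constraint 8 makes y odd and constraint 4 makes z even, so y + z must be odd. Constraint 5 says y + z is even — contradiction.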